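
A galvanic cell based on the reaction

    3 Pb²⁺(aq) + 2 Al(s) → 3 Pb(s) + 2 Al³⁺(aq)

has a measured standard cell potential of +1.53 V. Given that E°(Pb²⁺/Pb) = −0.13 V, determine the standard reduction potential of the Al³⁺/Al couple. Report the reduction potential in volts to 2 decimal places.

In the reaction as written the Pb²⁺/Pb couple is reduced (cathode) and Al³⁺/Al is oxidized (anode), so E°cell = E°(Pb²⁺/Pb) − E°(Al³⁺/Al).
E°(Al³⁺/Al) = E°(cathode) − E°cell = −0.13 − (+1.53) = −1.66 V.

−1.66 V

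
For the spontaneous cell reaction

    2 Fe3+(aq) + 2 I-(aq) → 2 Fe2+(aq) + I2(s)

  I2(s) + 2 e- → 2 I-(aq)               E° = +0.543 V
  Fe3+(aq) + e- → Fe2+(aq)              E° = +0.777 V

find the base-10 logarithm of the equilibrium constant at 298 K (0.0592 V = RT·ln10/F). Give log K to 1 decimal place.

log K = 7.9

The Fe³⁺/Fe²⁺ couple is reduced (cathode); E°cell = +0.777 − (+0.543) = +0.234 V with n = 2.
At equilibrium E = 0, so log K = nE°cell / 0.0592 = (2)(+0.234) / 0.0592 = 7.9.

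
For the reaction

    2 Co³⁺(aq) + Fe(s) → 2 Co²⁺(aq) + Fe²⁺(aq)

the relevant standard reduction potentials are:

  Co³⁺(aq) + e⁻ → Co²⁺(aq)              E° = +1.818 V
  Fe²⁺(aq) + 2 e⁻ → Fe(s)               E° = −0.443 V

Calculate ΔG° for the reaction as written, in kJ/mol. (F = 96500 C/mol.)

In the reaction as written Co³⁺(aq) is reduced, so the Co³⁺/Co²⁺ couple is the cathode and Fe²⁺/Fe is the anode.
E°cell = +1.818 − (−0.443) = +2.261 V; balancing electrons gives n = 2.
ΔG° = −nFE°cell = −(2)(96500)(+2.261) J/mol = −436 kJ/mol.

−436 kJ/mol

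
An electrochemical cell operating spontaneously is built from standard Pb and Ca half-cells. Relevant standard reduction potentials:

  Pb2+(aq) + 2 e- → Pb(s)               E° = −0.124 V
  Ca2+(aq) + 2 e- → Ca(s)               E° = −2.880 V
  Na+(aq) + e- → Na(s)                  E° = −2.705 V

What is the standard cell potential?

+2.756 V

The Pb²⁺/Pb couple has the higher E°, so Pb ion is reduced (cathode) and Ca is oxidized (anode).
E°cell = E°(cathode) − E°(anode) = −0.124 − (−2.880) = +2.756 V.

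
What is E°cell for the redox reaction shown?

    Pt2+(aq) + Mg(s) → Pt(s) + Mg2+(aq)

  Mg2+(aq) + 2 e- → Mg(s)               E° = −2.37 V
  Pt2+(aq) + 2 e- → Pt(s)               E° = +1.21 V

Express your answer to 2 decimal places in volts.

+3.58 V

In the reaction as written, Pt2+(aq) is reduced (cathode) and Mg2+(aq) is produced by oxidation at the anode.
E°cell = E°(cathode) − E°(anode) = +1.21 − (−2.37) = +3.58 V.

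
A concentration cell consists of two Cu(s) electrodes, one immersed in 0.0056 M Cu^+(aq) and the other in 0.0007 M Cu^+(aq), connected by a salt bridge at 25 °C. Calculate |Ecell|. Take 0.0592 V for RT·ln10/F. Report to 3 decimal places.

0.053 V

For a concentration cell E°cell = 0, since both electrodes use the same couple.
The compartment with the higher Cu^+(aq) concentration (0.0056 M) acts as the cathode; ions are reduced there and produced at the dilute (0.0007 M) anode.
With n = 1, Ecell = −(0.0592/1)·log([dilute]/[conc]) = −(0.0592/1)·log(0.0007/0.0056) = +0.053 V.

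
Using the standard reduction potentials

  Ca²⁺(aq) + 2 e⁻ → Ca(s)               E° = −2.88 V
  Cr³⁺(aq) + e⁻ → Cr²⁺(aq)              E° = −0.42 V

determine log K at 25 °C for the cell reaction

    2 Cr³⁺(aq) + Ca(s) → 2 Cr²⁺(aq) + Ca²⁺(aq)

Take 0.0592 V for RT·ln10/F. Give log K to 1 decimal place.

The Cr³⁺/Cr²⁺ couple is reduced (cathode); E°cell = −0.42 − (−2.88) = +2.46 V with n = 2.
At equilibrium E = 0, so log K = nE°cell / 0.0592 = (2)(+2.46) / 0.0592 = 83.1.

log K = 83.1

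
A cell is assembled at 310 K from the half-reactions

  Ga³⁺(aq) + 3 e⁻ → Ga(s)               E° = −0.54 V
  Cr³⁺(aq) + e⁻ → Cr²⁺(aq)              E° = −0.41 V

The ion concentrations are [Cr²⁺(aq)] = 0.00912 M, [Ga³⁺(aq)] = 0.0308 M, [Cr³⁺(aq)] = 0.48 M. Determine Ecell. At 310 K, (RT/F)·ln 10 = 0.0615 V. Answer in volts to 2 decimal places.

Since E°(Cr³⁺/Cr²⁺) > E°(Ga³⁺/Ga), Cr³⁺/Cr²⁺ serves as the cathode.
The standard potential is −0.41 − (−0.54) = +0.13 V and the balanced reaction transfers n = 3 electrons.
For the overall reaction 3 Cr³⁺(aq) + Ga(s) → 3 Cr²⁺(aq) + Ga³⁺(aq), Q = ([Cr²⁺(aq)]^3·[Ga³⁺(aq)]) / [Cr³⁺(aq)]^3 = 2.11×10^−7, giving log Q = −6.675.
By the Nernst equation, E = +0.13 − (0.0615/3)·(−6.675) = +0.27 V.

+0.27 V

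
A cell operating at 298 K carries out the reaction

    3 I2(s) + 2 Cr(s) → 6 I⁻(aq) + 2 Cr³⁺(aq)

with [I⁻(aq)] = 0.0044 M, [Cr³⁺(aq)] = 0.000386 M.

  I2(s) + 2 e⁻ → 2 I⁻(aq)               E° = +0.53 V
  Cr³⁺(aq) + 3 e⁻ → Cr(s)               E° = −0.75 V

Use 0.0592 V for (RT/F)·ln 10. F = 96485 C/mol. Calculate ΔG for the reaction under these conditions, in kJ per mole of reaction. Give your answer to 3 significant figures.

−861 kJ/mol

With I₂/I⁻ reduced at the cathode, E°cell = +0.53 − (−0.75) = +1.28 V and n = 6.
Q = [I⁻(aq)]^6·[Cr³⁺(aq)]^2 = 1.08×10^−21, so log Q = −20.966 and E = +1.28 − (0.0592/6)(−20.966) = +1.4869 V.
Finally ΔG = −nFE = −(6)(96485 C/mol)(+1.4869 V) = −861 kJ/mol.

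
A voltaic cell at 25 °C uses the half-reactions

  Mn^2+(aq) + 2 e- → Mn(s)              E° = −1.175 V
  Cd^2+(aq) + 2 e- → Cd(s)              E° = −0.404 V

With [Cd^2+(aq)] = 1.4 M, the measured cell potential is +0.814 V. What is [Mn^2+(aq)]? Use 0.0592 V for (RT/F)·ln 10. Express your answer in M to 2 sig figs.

0.049 M

The Cd²⁺/Cd couple has the larger reduction potential, so it is the cathode: E°cell = −0.404 − (−1.175) = +0.771 V and n = 2.
Rearranging E = E° − (0.0592/n)·log Q gives log Q = 2(+0.771 − (+0.814))/0.0592 = −1.453.
For Cd^2+(aq) + Mn(s) → Cd(s) + Mn^2+(aq), the reaction quotient is Q = [Mn^2+(aq)] / [Cd^2+(aq)].
Isolating [Mn^2+(aq)] in Q = 10^{−1.453} yields log [Mn^2+(aq)] = −1.307, i.e. 0.049 M.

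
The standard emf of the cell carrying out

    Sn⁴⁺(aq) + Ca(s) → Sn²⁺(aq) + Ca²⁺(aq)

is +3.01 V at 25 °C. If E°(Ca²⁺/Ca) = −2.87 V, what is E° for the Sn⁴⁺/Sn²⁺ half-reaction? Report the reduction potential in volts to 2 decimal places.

+0.14 V

In the reaction as written the Sn⁴⁺/Sn²⁺ couple is reduced (cathode) and Ca²⁺/Ca is oxidized (anode), so E°cell = E°(Sn⁴⁺/Sn²⁺) − E°(Ca²⁺/Ca).
E°(Sn⁴⁺/Sn²⁺) = E°cell + E°(anode) = +3.01 + (−2.87) = +0.14 V.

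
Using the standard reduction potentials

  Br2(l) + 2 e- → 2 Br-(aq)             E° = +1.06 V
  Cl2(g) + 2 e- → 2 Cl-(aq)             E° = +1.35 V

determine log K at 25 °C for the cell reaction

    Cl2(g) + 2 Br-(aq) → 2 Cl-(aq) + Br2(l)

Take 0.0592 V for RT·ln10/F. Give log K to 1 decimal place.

log K = 9.8

The Cl₂/Cl⁻ couple is reduced (cathode); E°cell = +1.35 − (+1.06) = +0.29 V with n = 2.
At equilibrium E = 0, so log K = nE°cell / 0.0592 = (2)(+0.29) / 0.0592 = 9.8.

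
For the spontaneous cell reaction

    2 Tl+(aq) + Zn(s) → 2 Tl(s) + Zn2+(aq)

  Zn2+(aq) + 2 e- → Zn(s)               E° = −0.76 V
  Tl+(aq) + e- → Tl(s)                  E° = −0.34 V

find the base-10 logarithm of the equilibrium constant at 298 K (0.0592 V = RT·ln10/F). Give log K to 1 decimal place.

The Tl⁺/Tl couple is reduced (cathode); E°cell = −0.34 − (−0.76) = +0.42 V with n = 2.
At equilibrium E = 0, so log K = nE°cell / 0.0592 = (2)(+0.42) / 0.0592 = 14.2.

log K = 14.2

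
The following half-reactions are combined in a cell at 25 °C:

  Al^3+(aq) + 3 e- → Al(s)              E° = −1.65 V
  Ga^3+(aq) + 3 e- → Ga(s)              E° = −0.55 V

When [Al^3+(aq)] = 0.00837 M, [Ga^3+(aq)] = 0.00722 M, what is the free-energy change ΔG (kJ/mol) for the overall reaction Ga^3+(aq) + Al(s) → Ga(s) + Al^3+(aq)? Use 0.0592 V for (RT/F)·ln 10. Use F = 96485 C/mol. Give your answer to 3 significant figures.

−318 kJ/mol

With Ga³⁺/Ga reduced at the cathode, E°cell = −0.55 − (−1.65) = +1.10 V and n = 3.
The reaction quotient is [Al^3+(aq)] / [Ga^3+(aq)] = 1.16; by Nernst, E = +1.10 − (0.0592/3)(0.064) = +1.0987 V.
ΔG = −nFE = −(3)(96485)(+1.0987) J/mol = −318 kJ/mol.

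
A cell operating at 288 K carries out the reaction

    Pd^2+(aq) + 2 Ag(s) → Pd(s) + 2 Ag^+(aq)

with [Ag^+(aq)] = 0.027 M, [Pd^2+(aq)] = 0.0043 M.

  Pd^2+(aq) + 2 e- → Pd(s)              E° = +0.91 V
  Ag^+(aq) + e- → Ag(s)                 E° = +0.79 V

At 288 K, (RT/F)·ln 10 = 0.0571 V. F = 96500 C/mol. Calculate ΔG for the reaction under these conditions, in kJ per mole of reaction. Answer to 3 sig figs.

E°cell = +0.91 − (+0.79) = +0.12 V; the balanced reaction transfers n = 2 electrons.
The reaction quotient is [Ag^+(aq)]^2 / [Pd^2+(aq)] = 0.17; by Nernst, E = +0.12 − (0.0571/2)(−0.771) = +0.1420 V.
Finally ΔG = −nFE = −(2)(96500 C/mol)(+0.1420 V) = −27.4 kJ/mol.

−27.4 kJ/mol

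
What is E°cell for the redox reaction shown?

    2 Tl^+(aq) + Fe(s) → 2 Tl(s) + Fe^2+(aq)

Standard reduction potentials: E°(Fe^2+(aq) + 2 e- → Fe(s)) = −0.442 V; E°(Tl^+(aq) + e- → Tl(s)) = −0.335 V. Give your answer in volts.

+0.107 V

Tl^+(aq) gains electrons, so the Tl⁺/Tl couple is the cathode; the Fe²⁺/Fe couple is the anode.
E°cell = E°(cathode) − E°(anode) = −0.335 − (−0.442) = +0.107 V.
The positive value indicates the reaction is spontaneous as written.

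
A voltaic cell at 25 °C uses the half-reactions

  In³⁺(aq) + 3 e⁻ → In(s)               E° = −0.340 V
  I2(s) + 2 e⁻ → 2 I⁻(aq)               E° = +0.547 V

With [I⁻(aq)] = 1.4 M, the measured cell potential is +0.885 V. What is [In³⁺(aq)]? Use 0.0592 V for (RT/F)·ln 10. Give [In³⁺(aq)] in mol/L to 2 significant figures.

0.46 M

I₂/I⁻ is the cathode (higher E°); E°cell = +0.547 − (−0.340) = +0.887 V with n = 6.
Rearranging E = E° − (0.0592/n)·log Q gives log Q = 6(+0.887 − (+0.885))/0.0592 = 0.203.
The balanced reaction is 3 I2(s) + 2 In(s) → 6 I⁻(aq) + 2 In³⁺(aq), so Q = [I⁻(aq)]^6·[In³⁺(aq)]^2.
Isolating [In³⁺(aq)] in Q = 10^{0.203} yields log [In³⁺(aq)] = −0.337, i.e. 0.46 M.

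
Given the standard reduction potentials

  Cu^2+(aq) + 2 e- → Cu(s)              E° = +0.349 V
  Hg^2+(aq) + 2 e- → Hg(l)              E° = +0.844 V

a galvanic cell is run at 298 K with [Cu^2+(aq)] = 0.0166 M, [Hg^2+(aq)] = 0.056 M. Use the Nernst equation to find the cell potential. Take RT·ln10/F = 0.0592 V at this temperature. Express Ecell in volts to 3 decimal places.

Hg²⁺/Hg is reduced (cathode, E° = +0.844 V) and Cu²⁺/Cu is oxidized (anode).
E°cell = E°cat − E°an = +0.844 − (+0.349) = +0.495 V; n = 2.
The balanced reaction is Hg^2+(aq) + Cu(s) → Hg(l) + Cu^2+(aq), so Q = [Cu^2+(aq)] / [Hg^2+(aq)] = 0.296 and log Q = −0.528.
E = E° − (0.0592/n)·log Q = +0.495 − (0.0592/2)(−0.528) = +0.511 V.

+0.511 V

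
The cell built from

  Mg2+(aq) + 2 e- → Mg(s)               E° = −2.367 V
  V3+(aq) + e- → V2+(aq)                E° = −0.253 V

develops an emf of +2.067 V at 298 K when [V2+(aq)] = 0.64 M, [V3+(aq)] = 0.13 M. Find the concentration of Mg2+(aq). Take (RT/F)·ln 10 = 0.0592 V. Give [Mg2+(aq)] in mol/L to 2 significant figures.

The V³⁺/V²⁺ couple has the larger reduction potential, so it is the cathode: E°cell = −0.253 − (−2.367) = +2.114 V and n = 2.
Since E = E° − (0.0592/n)·log Q, log Q = n(E° − E)/0.0592 = 1.588.
For 2 V3+(aq) + Mg(s) → 2 V2+(aq) + Mg2+(aq), the reaction quotient is Q = ([V2+(aq)]^2·[Mg2+(aq)]) / [V3+(aq)]^2.
Substituting the known concentrations and solving, log [Mg2+(aq)] = 0.204 and [Mg2+(aq)] = 1.6 M.

1.6 M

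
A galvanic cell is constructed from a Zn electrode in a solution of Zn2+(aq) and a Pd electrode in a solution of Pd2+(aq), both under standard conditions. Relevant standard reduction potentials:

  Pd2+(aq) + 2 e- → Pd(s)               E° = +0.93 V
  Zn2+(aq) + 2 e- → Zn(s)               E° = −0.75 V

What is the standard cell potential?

The Pd²⁺/Pd couple has the higher E°, so Pd ion is reduced (cathode) and Zn is oxidized (anode).
E°cell = E°(cathode) − E°(anode) = +0.93 − (−0.75) = +1.68 V.

+1.68 V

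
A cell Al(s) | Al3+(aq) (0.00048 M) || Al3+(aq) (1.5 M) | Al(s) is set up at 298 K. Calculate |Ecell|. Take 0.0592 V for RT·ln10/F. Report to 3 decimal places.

For a concentration cell E°cell = 0, since both electrodes use the same couple.
The compartment with the higher Al3+(aq) concentration (1.5 M) acts as the cathode; ions are reduced there and produced at the dilute (0.00048 M) anode.
With n = 3, Ecell = −(0.0592/3)·log([dilute]/[conc]) = −(0.0592/3)·log(0.00048/1.5) = +0.069 V.

0.069 V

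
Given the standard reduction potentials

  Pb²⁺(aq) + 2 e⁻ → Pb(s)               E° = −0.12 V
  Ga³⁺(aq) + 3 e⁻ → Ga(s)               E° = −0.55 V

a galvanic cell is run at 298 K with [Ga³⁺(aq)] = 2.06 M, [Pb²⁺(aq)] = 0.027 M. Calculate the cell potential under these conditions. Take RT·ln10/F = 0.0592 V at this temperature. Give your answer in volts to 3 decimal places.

+0.377 V

Since E°(Pb²⁺/Pb) > E°(Ga³⁺/Ga), Pb²⁺/Pb serves as the cathode.
E°cell = −0.12 − (−0.55) = +0.43 V, with n = 6 electrons transferred.
The balanced reaction is 3 Pb²⁺(aq) + 2 Ga(s) → 3 Pb(s) + 2 Ga³⁺(aq), so Q = [Ga³⁺(aq)]^2 / [Pb²⁺(aq)]^3 = 2.16×10^5 and log Q = 5.334.
E = E° − (0.0592/n)·log Q = +0.43 − (0.0592/6)(5.334) = +0.377 V.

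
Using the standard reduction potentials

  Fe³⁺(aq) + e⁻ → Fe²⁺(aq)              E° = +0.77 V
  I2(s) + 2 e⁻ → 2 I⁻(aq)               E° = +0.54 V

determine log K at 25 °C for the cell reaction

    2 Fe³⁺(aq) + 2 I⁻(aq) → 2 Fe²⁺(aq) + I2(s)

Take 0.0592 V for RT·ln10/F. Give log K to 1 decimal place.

log K = 7.8

The Fe³⁺/Fe²⁺ couple is reduced (cathode); E°cell = +0.77 − (+0.54) = +0.23 V with n = 2.
At equilibrium E = 0, so log K = nE°cell / 0.0592 = (2)(+0.23) / 0.0592 = 7.8.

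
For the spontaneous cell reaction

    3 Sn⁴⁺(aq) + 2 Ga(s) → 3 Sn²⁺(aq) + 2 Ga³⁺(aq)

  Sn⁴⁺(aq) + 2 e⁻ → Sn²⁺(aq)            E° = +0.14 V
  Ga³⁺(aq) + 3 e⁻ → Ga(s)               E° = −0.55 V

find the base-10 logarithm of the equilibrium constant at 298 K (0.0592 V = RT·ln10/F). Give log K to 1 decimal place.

log K = 69.9

The Sn⁴⁺/Sn²⁺ couple is reduced (cathode); E°cell = +0.14 − (−0.55) = +0.69 V with n = 6.
At equilibrium E = 0, so log K = nE°cell / 0.0592 = (6)(+0.69) / 0.0592 = 69.9.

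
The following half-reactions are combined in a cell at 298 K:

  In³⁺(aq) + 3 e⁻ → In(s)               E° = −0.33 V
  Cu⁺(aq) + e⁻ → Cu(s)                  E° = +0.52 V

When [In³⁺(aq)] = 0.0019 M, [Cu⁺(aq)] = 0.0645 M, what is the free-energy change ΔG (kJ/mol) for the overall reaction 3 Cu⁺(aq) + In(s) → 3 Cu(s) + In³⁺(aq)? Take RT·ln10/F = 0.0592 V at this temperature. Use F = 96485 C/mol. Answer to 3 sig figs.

−241 kJ/mol

With Cu⁺/Cu reduced at the cathode, E°cell = +0.52 − (−0.33) = +0.85 V and n = 3.
The reaction quotient is [In³⁺(aq)] / [Cu⁺(aq)]^3 = 7.08; by Nernst, E = +0.85 − (0.0592/3)(0.850) = +0.8332 V.
Finally ΔG = −nFE = −(3)(96485 C/mol)(+0.8332 V) = −241 kJ/mol.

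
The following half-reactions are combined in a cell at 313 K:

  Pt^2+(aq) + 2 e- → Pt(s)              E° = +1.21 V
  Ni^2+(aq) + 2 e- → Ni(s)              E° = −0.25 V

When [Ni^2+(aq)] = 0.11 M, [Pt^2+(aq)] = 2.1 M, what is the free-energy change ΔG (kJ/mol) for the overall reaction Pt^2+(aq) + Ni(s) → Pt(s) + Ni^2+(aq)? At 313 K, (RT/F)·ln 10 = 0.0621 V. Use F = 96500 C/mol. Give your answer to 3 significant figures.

−289 kJ/mol

The standard cell potential is +1.21 − (−0.25) = +1.46 V, with n = 2 electrons in the balanced equation.
Q = [Ni^2+(aq)] / [Pt^2+(aq)] = 0.0524, so log Q = −1.281 and E = +1.46 − (0.0621/2)(−1.281) = +1.4998 V.
Then ΔG = −nFE = −2 × 96500 × +1.4998 J/mol = −289 kJ/mol.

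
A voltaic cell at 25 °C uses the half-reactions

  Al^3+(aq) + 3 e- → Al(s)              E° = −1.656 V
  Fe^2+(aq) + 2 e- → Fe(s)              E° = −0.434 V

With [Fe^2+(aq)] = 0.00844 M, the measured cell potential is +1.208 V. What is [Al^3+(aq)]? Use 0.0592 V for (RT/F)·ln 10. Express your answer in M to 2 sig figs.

With Fe²⁺/Fe at the cathode and Al³⁺/Al at the anode, E°cell = −0.434 − (−1.656) = +1.222 V (n = 6).
Since E = E° − (0.0592/n)·log Q, log Q = n(E° − E)/0.0592 = 1.419.
Balancing electrons gives 3 Fe^2+(aq) + 2 Al(s) → 3 Fe(s) + 2 Al^3+(aq); thus Q = [Al^3+(aq)]^2 / [Fe^2+(aq)]^3.
Isolating [Al^3+(aq)] in Q = 10^{1.419} yields log [Al^3+(aq)] = −2.401, i.e. 0.0040 M.

0.0040 M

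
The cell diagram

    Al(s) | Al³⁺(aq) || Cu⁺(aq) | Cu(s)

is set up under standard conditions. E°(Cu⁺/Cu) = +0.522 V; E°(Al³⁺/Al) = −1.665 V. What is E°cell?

+2.187 V

By convention the left-hand electrode in cell notation is the anode (oxidation) and the right-hand electrode is the cathode (reduction).
E°cell = E°(right) − E°(left) = +0.522 − (−1.665) = +2.187 V.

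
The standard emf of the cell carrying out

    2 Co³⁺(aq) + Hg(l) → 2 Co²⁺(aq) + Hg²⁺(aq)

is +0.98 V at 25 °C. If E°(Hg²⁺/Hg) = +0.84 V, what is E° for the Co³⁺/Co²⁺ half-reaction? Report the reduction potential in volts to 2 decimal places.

In the reaction as written the Co³⁺/Co²⁺ couple is reduced (cathode) and Hg²⁺/Hg is oxidized (anode), so E°cell = E°(Co³⁺/Co²⁺) − E°(Hg²⁺/Hg).
E°(Co³⁺/Co²⁺) = E°cell + E°(anode) = +0.98 + (+0.84) = +1.82 V.

+1.82 V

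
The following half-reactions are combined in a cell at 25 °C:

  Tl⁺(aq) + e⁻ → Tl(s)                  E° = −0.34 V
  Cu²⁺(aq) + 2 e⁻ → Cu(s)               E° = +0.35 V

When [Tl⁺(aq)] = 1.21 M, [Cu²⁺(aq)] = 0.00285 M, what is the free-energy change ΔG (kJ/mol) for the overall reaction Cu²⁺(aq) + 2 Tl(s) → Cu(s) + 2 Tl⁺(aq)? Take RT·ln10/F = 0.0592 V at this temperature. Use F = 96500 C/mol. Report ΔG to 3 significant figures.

−118 kJ/mol

The standard cell potential is +0.35 − (−0.34) = +0.69 V, with n = 2 electrons in the balanced equation.
Here Q = [Tl⁺(aq)]^2 / [Cu²⁺(aq)] = 514 (log Q = 2.711), giving E = +0.69 − (0.0592/2)·(2.711) = +0.6098 V.
Then ΔG = −nFE = −2 × 96500 × +0.6098 J/mol = −118 kJ/mol.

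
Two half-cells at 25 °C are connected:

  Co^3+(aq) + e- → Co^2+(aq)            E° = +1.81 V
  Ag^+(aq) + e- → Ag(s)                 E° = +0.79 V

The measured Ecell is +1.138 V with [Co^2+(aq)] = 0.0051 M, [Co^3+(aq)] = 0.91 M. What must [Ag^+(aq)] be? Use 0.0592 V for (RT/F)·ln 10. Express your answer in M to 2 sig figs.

The Co³⁺/Co²⁺ couple has the larger reduction potential, so it is the cathode: E°cell = +1.81 − (+0.79) = +1.02 V and n = 1.
From the Nernst equation, log Q = n(E° − E)/0.0592 = 1·(+1.02 − (+1.138))/0.0592 = −1.993.
The balanced reaction is Co^3+(aq) + Ag(s) → Co^2+(aq) + Ag^+(aq), so Q = ([Co^2+(aq)]·[Ag^+(aq)]) / [Co^3+(aq)].
Substituting the known concentrations and solving, log [Ag^+(aq)] = 0.258 and [Ag^+(aq)] = 1.8 M.

1.8 M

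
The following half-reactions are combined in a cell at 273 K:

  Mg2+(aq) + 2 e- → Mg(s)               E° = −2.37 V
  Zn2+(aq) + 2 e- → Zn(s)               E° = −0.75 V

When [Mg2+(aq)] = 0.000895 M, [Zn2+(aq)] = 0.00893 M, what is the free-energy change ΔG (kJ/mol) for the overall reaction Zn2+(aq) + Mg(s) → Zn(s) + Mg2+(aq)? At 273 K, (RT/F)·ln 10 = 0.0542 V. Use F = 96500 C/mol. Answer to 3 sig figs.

−318 kJ/mol

With Zn²⁺/Zn reduced at the cathode, E°cell = −0.75 − (−2.37) = +1.62 V and n = 2.
The reaction quotient is [Mg2+(aq)] / [Zn2+(aq)] = 0.1; by Nernst, E = +1.62 − (0.0542/2)(−0.999) = +1.6471 V.
ΔG = −nFE = −(2)(96500)(+1.6471) J/mol = −318 kJ/mol.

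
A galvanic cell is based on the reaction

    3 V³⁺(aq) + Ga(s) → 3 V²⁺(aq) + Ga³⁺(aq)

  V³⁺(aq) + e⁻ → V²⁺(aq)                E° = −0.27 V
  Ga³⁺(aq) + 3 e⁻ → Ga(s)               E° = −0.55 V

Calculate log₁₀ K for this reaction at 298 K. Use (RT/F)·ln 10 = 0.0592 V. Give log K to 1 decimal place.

log K = 14.2

The V³⁺/V²⁺ couple is reduced (cathode); E°cell = −0.27 − (−0.55) = +0.28 V with n = 3.
At equilibrium E = 0, so log K = nE°cell / 0.0592 = (3)(+0.28) / 0.0592 = 14.2.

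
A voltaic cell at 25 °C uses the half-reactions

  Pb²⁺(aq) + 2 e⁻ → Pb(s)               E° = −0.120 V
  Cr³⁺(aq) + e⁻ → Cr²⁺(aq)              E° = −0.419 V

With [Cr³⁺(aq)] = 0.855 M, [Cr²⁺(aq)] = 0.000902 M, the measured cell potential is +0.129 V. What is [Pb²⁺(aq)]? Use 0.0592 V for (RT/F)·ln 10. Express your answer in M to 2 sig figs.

With Pb²⁺/Pb at the cathode and Cr³⁺/Cr²⁺ at the anode, E°cell = −0.120 − (−0.419) = +0.299 V (n = 2).
Since E = E° − (0.0592/n)·log Q, log Q = n(E° − E)/0.0592 = 5.743.
For Pb²⁺(aq) + 2 Cr²⁺(aq) → Pb(s) + 2 Cr³⁺(aq), the reaction quotient is Q = [Cr³⁺(aq)]^2 / ([Pb²⁺(aq)]·[Cr²⁺(aq)]^2).
Solving for the unknown gives log [Pb²⁺(aq)] = 0.211, so [Pb²⁺(aq)] ≈ 1.6 M.

1.6 M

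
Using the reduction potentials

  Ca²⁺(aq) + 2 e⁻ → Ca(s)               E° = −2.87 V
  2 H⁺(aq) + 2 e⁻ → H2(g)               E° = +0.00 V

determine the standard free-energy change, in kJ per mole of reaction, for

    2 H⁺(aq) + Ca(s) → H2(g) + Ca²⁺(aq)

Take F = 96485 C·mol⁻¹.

−554 kJ/mol

In the reaction as written H⁺(aq) is reduced, so the 2H⁺/H₂ couple is the cathode and Ca²⁺/Ca is the anode.
E°cell = +0.00 − (−2.87) = +2.87 V; balancing electrons gives n = 2.
ΔG° = −nFE°cell = −(2)(96485)(+2.87) J/mol = −554 kJ/mol.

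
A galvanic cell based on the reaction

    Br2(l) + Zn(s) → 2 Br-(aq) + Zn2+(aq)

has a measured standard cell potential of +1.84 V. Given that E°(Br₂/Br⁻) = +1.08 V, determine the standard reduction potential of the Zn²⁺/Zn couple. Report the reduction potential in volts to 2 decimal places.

In the reaction as written the Br₂/Br⁻ couple is reduced (cathode) and Zn²⁺/Zn is oxidized (anode), so E°cell = E°(Br₂/Br⁻) − E°(Zn²⁺/Zn).
E°(Zn²⁺/Zn) = E°(cathode) − E°cell = +1.08 − (+1.84) = −0.76 V.

−0.76 V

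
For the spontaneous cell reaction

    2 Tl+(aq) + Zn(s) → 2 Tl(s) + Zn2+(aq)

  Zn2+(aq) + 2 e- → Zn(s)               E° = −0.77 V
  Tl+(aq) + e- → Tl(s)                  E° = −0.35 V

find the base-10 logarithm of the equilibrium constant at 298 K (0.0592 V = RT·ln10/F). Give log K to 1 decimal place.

log K = 14.2

The Tl⁺/Tl couple is reduced (cathode); E°cell = −0.35 − (−0.77) = +0.42 V with n = 2.
At equilibrium E = 0, so log K = nE°cell / 0.0592 = (2)(+0.42) / 0.0592 = 14.2.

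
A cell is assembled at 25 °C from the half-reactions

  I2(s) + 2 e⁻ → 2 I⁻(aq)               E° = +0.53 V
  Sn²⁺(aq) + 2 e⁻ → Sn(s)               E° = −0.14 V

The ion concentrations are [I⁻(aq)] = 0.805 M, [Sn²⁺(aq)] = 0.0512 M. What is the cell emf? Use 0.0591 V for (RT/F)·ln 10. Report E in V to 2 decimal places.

I₂/I⁻ is reduced (cathode, E° = +0.53 V) and Sn²⁺/Sn is oxidized (anode).
E°cell = E°cat − E°an = +0.53 − (−0.14) = +0.67 V; n = 2.
For the overall reaction I2(s) + Sn(s) → 2 I⁻(aq) + Sn²⁺(aq), Q = [I⁻(aq)]^2·[Sn²⁺(aq)] = 0.0332, giving log Q = −1.479.
Applying E = E° − (RT ln10/nF)·log Q gives +0.67 − (0.0591/2)(−1.479) = +0.71 V.

+0.71 V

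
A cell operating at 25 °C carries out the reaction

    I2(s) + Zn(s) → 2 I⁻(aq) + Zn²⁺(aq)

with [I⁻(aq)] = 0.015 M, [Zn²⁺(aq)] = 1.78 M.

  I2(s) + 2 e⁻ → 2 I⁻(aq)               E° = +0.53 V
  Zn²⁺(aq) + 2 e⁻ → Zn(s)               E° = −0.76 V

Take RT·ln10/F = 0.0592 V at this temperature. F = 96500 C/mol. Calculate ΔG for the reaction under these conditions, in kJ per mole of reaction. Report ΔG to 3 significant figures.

The standard cell potential is +0.53 − (−0.76) = +1.29 V, with n = 2 electrons in the balanced equation.
The reaction quotient is [I⁻(aq)]^2·[Zn²⁺(aq)] = 0.0004; by Nernst, E = +1.29 − (0.0592/2)(−3.397) = +1.3906 V.
ΔG = −nFE = −(2)(96500)(+1.3906) J/mol = −268 kJ/mol.

−268 kJ/mol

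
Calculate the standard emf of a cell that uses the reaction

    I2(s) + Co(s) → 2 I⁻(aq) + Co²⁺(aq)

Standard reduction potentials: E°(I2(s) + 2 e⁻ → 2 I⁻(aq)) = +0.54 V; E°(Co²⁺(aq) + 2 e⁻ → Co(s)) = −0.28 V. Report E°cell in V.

In the reaction as written, I2(s) is reduced (cathode) and Co²⁺(aq) is produced by oxidation at the anode.
E°cell = E°(cathode) − E°(anode) = +0.54 − (−0.28) = +0.82 V.
The positive value indicates the reaction is spontaneous as written.

+0.82 V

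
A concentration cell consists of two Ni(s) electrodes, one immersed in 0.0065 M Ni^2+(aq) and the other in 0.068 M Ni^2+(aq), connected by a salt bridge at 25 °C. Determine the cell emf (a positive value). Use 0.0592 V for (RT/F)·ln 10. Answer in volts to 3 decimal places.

For a concentration cell E°cell = 0, since both electrodes use the same couple.
The compartment with the higher Ni^2+(aq) concentration (0.068 M) acts as the cathode; ions are reduced there and produced at the dilute (0.0065 M) anode.
With n = 2, Ecell = −(0.0592/2)·log([dilute]/[conc]) = −(0.0592/2)·log(0.0065/0.068) = +0.030 V.

0.030 V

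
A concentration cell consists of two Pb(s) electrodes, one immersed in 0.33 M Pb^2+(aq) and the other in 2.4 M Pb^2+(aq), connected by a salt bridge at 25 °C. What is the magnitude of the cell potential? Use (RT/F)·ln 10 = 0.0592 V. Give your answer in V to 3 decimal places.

For a concentration cell E°cell = 0, since both electrodes use the same couple.
The compartment with the higher Pb^2+(aq) concentration (2.4 M) acts as the cathode; ions are reduced there and produced at the dilute (0.33 M) anode.
With n = 2, Ecell = −(0.0592/2)·log([dilute]/[conc]) = −(0.0592/2)·log(0.33/2.4) = +0.026 V.

0.026 V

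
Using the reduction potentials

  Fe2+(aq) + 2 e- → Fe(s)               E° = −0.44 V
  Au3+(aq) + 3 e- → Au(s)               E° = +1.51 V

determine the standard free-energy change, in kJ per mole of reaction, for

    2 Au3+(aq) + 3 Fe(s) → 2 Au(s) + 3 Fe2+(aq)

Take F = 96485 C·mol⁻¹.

−1129 kJ/mol

In the reaction as written Au3+(aq) is reduced, so the Au³⁺/Au couple is the cathode and Fe²⁺/Fe is the anode.
E°cell = +1.51 − (−0.44) = +1.95 V; balancing electrons gives n = 6.
ΔG° = −nFE°cell = −(6)(96485)(+1.95) J/mol = −1129 kJ/mol.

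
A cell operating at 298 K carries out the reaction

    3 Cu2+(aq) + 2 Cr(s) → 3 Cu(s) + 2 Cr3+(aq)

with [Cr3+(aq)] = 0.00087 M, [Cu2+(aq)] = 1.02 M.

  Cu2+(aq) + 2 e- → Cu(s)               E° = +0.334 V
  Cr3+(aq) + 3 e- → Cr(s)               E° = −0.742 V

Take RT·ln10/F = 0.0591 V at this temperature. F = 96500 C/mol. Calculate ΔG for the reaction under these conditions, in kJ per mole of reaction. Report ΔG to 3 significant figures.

With Cu²⁺/Cu reduced at the cathode, E°cell = +0.334 − (−0.742) = +1.076 V and n = 6.
Here Q = [Cr3+(aq)]^2 / [Cu2+(aq)]^3 = 7.13×10^−7 (log Q = −6.147), giving E = +1.076 − (0.0591/6)·(−6.147) = +1.1365 V.
Then ΔG = −nFE = −6 × 96500 × +1.1365 J/mol = −658 kJ/mol.

−658 kJ/mol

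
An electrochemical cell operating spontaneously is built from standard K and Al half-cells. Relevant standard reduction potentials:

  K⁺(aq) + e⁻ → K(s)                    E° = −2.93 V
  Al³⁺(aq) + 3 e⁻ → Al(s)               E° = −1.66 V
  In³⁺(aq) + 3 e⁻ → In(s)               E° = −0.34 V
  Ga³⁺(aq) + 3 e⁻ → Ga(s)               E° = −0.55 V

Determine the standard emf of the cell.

+1.27 V

The Al³⁺/Al couple has the higher E°, so Al ion is reduced (cathode) and K is oxidized (anode).
E°cell = E°(cathode) − E°(anode) = −1.66 − (−2.93) = +1.27 V.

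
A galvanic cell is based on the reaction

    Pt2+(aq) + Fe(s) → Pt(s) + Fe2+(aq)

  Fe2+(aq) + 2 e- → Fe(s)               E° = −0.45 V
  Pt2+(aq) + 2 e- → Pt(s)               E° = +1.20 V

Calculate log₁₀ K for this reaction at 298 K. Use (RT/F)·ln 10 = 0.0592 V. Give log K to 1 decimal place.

The Pt²⁺/Pt couple is reduced (cathode); E°cell = +1.20 − (−0.45) = +1.65 V with n = 2.
At equilibrium E = 0, so log K = nE°cell / 0.0592 = (2)(+1.65) / 0.0592 = 55.7.

log K = 55.7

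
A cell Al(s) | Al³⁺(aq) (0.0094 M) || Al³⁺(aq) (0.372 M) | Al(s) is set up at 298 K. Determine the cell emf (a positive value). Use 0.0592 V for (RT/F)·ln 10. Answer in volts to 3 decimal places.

For a concentration cell E°cell = 0, since both electrodes use the same couple.
The compartment with the higher Al³⁺(aq) concentration (0.372 M) acts as the cathode; ions are reduced there and produced at the dilute (0.0094 M) anode.
With n = 3, Ecell = −(0.0592/3)·log([dilute]/[conc]) = −(0.0592/3)·log(0.0094/0.372) = +0.032 V.

0.032 V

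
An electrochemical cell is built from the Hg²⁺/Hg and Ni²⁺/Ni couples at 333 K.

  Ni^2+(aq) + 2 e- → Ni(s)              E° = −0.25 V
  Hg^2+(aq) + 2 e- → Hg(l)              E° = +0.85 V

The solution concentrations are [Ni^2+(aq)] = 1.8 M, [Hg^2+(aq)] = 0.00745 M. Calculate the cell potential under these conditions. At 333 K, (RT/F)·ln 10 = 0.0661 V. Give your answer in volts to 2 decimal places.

+1.02 V

Since E°(Hg²⁺/Hg) > E°(Ni²⁺/Ni), Hg²⁺/Hg serves as the cathode.
E°cell = E°cat − E°an = +0.85 − (−0.25) = +1.10 V; n = 2.
For the overall reaction Hg^2+(aq) + Ni(s) → Hg(l) + Ni^2+(aq), Q = [Ni^2+(aq)] / [Hg^2+(aq)] = 242, giving log Q = 2.383.
E = E° − (0.0661/n)·log Q = +1.10 − (0.0661/2)(2.383) = +1.02 V.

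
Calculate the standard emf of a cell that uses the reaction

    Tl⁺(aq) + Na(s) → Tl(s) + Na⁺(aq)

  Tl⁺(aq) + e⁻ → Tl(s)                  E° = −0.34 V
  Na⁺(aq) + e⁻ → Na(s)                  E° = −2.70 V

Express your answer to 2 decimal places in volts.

Tl⁺(aq) gains electrons, so the Tl⁺/Tl couple is the cathode; the Na⁺/Na couple is the anode.
E°cell = E°(cathode) − E°(anode) = −0.34 − (−2.70) = +2.36 V.

+2.36 V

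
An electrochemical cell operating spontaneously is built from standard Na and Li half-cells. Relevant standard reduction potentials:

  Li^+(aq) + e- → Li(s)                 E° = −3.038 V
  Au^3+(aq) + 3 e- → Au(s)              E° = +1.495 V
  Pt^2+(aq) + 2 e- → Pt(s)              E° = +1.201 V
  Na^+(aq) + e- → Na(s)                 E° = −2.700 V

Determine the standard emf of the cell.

Of the two couples in this cell, the one with the more positive reduction potential is reduced at the cathode: here that is Na⁺/Na (−2.700 V); Li⁺/Li (−3.038 V) is the anode.
E°cell = E°(cathode) − E°(anode) = −2.700 − (−3.038) = +0.338 V.

+0.338 V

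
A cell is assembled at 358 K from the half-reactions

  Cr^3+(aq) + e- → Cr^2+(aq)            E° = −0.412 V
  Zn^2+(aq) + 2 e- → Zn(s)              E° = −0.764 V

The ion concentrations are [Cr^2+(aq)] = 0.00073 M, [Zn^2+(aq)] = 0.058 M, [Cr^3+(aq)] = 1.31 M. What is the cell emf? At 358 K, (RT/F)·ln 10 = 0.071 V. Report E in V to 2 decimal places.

+0.63 V

The Cr³⁺/Cr²⁺ couple has the more positive E°, so it is the cathode; Zn²⁺/Zn is the anode.
The standard potential is −0.412 − (−0.764) = +0.352 V and the balanced reaction transfers n = 2 electrons.
For the overall reaction 2 Cr^3+(aq) + Zn(s) → 2 Cr^2+(aq) + Zn^2+(aq), Q = ([Cr^2+(aq)]^2·[Zn^2+(aq)]) / [Cr^3+(aq)]^2 = 1.8×10^−8, giving log Q = −7.744.
Applying E = E° − (RT ln10/nF)·log Q gives +0.352 − (0.071/2)(−7.744) = +0.63 V.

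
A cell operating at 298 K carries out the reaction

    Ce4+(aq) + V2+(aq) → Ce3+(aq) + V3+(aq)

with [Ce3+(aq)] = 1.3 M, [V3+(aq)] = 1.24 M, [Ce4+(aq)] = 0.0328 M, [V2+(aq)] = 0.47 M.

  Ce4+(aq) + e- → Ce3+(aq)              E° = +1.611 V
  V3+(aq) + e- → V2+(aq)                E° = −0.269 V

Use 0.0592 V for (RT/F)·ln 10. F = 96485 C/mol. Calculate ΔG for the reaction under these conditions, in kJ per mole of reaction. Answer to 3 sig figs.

With Ce⁴⁺/Ce³⁺ reduced at the cathode, E°cell = +1.611 − (−0.269) = +1.880 V and n = 1.
The reaction quotient is ([Ce3+(aq)]·[V3+(aq)]) / ([Ce4+(aq)]·[V2+(aq)]) = 105; by Nernst, E = +1.880 − (0.0592/1)(2.019) = +1.7605 V.
Then ΔG = −nFE = −1 × 96485 × +1.7605 J/mol = −170 kJ/mol.

−170 kJ/mol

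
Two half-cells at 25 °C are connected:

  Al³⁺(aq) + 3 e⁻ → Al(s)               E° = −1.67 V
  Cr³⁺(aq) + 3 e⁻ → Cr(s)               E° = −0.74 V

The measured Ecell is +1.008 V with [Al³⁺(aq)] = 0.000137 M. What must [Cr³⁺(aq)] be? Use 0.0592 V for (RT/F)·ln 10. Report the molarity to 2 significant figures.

The Cr³⁺/Cr couple has the larger reduction potential, so it is the cathode: E°cell = −0.74 − (−1.67) = +0.93 V and n = 3.
Rearranging E = E° − (0.0592/n)·log Q gives log Q = 3(+0.93 − (+1.008))/0.0592 = −3.953.
For Cr³⁺(aq) + Al(s) → Cr(s) + Al³⁺(aq), the reaction quotient is Q = [Al³⁺(aq)] / [Cr³⁺(aq)].
Isolating [Cr³⁺(aq)] in Q = 10^{−3.953} yields log [Cr³⁺(aq)] = 0.090, i.e. 1.2 M.

1.2 M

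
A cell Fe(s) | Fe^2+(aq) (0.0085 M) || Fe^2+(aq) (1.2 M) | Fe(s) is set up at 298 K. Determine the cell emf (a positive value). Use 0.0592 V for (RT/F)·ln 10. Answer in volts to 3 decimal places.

For a concentration cell E°cell = 0, since both electrodes use the same couple.
The compartment with the higher Fe^2+(aq) concentration (1.2 M) acts as the cathode; ions are reduced there and produced at the dilute (0.0085 M) anode.
With n = 2, Ecell = −(0.0592/2)·log([dilute]/[conc]) = −(0.0592/2)·log(0.0085/1.2) = +0.064 V.

0.064 V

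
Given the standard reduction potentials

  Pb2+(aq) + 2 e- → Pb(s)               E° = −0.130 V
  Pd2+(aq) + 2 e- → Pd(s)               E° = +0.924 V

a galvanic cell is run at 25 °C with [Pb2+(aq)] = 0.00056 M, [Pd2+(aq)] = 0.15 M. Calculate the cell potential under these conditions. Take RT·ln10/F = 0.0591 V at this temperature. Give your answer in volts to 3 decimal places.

+1.126 V

The Pd²⁺/Pd couple has the more positive E°, so it is the cathode; Pb²⁺/Pb is the anode.
The standard potential is +0.924 − (−0.130) = +1.054 V and the balanced reaction transfers n = 2 electrons.
The balanced reaction is Pd2+(aq) + Pb(s) → Pd(s) + Pb2+(aq), so Q = [Pb2+(aq)] / [Pd2+(aq)] = 0.00373 and log Q = −2.428.
By the Nernst equation, E = +1.054 − (0.0591/2)·(−2.428) = +1.126 V.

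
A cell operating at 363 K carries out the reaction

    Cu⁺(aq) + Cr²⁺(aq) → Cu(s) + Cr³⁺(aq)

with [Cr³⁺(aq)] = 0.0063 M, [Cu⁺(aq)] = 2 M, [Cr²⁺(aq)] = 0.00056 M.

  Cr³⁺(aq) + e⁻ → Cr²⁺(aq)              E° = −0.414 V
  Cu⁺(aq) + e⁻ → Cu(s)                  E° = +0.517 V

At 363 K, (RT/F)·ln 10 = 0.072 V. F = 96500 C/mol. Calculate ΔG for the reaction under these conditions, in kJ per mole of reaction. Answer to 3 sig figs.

The standard cell potential is +0.517 − (−0.414) = +0.931 V, with n = 1 electron in the balanced equation.
Q = [Cr³⁺(aq)] / ([Cu⁺(aq)]·[Cr²⁺(aq)]) = 5.63, so log Q = 0.750 and E = +0.931 − (0.072/1)(0.750) = +0.8770 V.
Then ΔG = −nFE = −1 × 96500 × +0.8770 J/mol = −84.6 kJ/mol.

−84.6 kJ/mol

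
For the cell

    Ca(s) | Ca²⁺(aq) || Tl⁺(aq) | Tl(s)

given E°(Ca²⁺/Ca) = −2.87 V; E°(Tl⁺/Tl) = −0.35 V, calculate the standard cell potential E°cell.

By convention the left-hand electrode in cell notation is the anode (oxidation) and the right-hand electrode is the cathode (reduction).
E°cell = E°(right) − E°(left) = −0.35 − (−2.87) = +2.52 V.

+2.52 V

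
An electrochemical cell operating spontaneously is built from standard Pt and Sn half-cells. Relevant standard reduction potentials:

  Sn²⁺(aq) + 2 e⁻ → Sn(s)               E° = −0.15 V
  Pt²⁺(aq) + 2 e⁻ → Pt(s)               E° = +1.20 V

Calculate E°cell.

Of the two couples in this cell, the one with the more positive reduction potential is reduced at the cathode: here that is Pt²⁺/Pt (+1.20 V); Sn²⁺/Sn (−0.15 V) is the anode.
E°cell = E°(cathode) − E°(anode) = +1.20 − (−0.15) = +1.35 V.

+1.35 V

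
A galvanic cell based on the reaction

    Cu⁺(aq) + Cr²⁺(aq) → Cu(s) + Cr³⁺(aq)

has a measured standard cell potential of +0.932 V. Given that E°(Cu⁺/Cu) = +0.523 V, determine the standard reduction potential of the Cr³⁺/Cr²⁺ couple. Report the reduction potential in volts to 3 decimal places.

In the reaction as written the Cu⁺/Cu couple is reduced (cathode) and Cr³⁺/Cr²⁺ is oxidized (anode), so E°cell = E°(Cu⁺/Cu) − E°(Cr³⁺/Cr²⁺).
E°(Cr³⁺/Cr²⁺) = E°(cathode) − E°cell = +0.523 − (+0.932) = −0.409 V.

−0.409 V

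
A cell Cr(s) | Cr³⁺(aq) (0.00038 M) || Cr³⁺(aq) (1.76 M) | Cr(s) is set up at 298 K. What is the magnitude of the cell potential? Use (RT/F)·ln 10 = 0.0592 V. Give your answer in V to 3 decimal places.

0.072 V

For a concentration cell E°cell = 0, since both electrodes use the same couple.
The compartment with the higher Cr³⁺(aq) concentration (1.76 M) acts as the cathode; ions are reduced there and produced at the dilute (0.00038 M) anode.
With n = 3, Ecell = −(0.0592/3)·log([dilute]/[conc]) = −(0.0592/3)·log(0.00038/1.76) = +0.072 V.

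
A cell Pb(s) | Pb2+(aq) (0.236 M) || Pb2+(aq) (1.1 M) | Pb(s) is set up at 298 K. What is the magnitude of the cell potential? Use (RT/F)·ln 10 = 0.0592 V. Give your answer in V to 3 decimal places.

For a concentration cell E°cell = 0, since both electrodes use the same couple.
The compartment with the higher Pb2+(aq) concentration (1.1 M) acts as the cathode; ions are reduced there and produced at the dilute (0.236 M) anode.
With n = 2, Ecell = −(0.0592/2)·log([dilute]/[conc]) = −(0.0592/2)·log(0.236/1.1) = +0.020 V.

0.020 V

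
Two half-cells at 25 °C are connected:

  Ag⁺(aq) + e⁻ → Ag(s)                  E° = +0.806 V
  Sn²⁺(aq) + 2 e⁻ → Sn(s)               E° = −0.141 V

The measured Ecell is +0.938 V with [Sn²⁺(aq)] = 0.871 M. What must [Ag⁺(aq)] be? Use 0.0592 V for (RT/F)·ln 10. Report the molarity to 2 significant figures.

0.66 M

The Ag⁺/Ag couple has the larger reduction potential, so it is the cathode: E°cell = +0.806 − (−0.141) = +0.947 V and n = 2.
From the Nernst equation, log Q = n(E° − E)/0.0592 = 2·(+0.947 − (+0.938))/0.0592 = 0.304.
The balanced reaction is 2 Ag⁺(aq) + Sn(s) → 2 Ag(s) + Sn²⁺(aq), so Q = [Sn²⁺(aq)] / [Ag⁺(aq)]^2.
Substituting the known concentrations and solving, log [Ag⁺(aq)] = −0.182 and [Ag⁺(aq)] = 0.66 M.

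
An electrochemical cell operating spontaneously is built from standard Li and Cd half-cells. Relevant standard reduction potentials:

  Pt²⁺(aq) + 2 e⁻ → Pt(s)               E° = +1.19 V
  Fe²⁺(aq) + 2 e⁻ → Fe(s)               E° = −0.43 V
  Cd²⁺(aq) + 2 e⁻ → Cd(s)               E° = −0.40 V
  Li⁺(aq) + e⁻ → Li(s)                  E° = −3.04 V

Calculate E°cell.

+2.64 V

The Cd²⁺/Cd couple has the higher E°, so Cd ion is reduced (cathode) and Li is oxidized (anode).
E°cell = E°(cathode) − E°(anode) = −0.40 − (−3.04) = +2.64 V.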